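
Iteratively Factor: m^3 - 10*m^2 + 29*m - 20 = (m - 4)*(m^2 - 6*m + 5) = (m - 5)*(m - 4)*(m - 1)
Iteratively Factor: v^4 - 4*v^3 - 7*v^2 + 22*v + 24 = (v - 3)*(v^3 - v^2 - 10*v - 8) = (v - 4)*(v - 3)*(v^2 + 3*v + 2) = (v - 4)*(v - 3)*(v + 2)*(v + 1)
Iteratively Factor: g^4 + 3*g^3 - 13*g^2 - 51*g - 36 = (g + 1)*(g^3 + 2*g^2 - 15*g - 36) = (g - 4)*(g + 1)*(g^2 + 6*g + 9) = (g - 4)*(g + 1)*(g + 3)*(g + 3)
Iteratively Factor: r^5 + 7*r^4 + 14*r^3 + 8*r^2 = (r + 2)*(r^4 + 5*r^3 + 4*r^2) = r*(r + 2)*(r^3 + 5*r^2 + 4*r) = r^2*(r + 2)*(r^2 + 5*r + 4) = r^2*(r + 1)*(r + 2)*(r + 4)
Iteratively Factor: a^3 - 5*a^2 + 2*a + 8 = (a + 1)*(a^2 - 6*a + 8) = (a - 4)*(a + 1)*(a - 2)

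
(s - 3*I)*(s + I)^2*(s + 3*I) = s^4 + 2*I*s^3 + 8*s^2 + 18*I*s - 9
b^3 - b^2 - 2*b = b*(b - 2)*(b + 1)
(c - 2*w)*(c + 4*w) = c^2 + 2*c*w - 8*w^2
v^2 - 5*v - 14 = (v - 7)*(v + 2)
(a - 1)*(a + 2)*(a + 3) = a^3 + 4*a^2 + a - 6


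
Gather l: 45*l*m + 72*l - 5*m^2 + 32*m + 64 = l*(45*m + 72) - 5*m^2 + 32*m + 64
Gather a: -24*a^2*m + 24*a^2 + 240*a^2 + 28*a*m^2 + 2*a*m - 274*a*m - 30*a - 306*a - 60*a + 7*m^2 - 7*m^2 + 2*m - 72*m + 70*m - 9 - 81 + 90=a^2*(264 - 24*m) + a*(28*m^2 - 272*m - 396)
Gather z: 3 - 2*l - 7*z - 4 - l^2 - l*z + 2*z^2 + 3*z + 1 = -l^2 - 2*l + 2*z^2 + z*(-l - 4)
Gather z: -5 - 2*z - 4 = -2*z - 9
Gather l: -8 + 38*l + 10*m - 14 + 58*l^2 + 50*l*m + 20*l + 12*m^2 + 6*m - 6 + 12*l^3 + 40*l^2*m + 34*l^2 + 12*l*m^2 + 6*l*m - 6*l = 12*l^3 + l^2*(40*m + 92) + l*(12*m^2 + 56*m + 52) + 12*m^2 + 16*m - 28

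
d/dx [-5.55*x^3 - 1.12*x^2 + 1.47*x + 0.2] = -16.65*x^2 - 2.24*x + 1.47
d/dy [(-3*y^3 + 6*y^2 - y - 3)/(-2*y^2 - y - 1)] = (6*y^4 + 6*y^3 + y^2 - 24*y - 2)/(4*y^4 + 4*y^3 + 5*y^2 + 2*y + 1)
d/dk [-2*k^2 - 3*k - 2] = -4*k - 3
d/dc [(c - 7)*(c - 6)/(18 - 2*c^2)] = (-13*c^2 + 102*c - 117)/(2*(c^4 - 18*c^2 + 81))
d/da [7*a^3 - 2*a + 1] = 21*a^2 - 2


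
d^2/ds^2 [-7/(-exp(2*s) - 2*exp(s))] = 14*(4*(exp(s) + 1)^2 - (exp(s) + 2)*(2*exp(s) + 1))*exp(-s)/(exp(s) + 2)^3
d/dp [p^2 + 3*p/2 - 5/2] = 2*p + 3/2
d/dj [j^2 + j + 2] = 2*j + 1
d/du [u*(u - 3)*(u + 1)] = 3*u^2 - 4*u - 3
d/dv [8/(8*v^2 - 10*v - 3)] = 16*(5 - 8*v)/(-8*v^2 + 10*v + 3)^2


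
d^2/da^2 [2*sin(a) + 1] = -2*sin(a)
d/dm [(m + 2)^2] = 2*m + 4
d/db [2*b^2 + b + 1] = 4*b + 1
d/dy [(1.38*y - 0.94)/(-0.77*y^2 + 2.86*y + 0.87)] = (1.0626*y^2 - 1.4476*y + 3.889)/(0.5929*y^4 - 4.4044*y^3 + 6.8398*y^2 + 4.9764*y + 0.7569)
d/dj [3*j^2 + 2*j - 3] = 6*j + 2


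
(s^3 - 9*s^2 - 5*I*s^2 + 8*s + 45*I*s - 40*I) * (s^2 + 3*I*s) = s^5 - 9*s^4 - 2*I*s^4 + 23*s^3 + 18*I*s^3 - 135*s^2 - 16*I*s^2 + 120*s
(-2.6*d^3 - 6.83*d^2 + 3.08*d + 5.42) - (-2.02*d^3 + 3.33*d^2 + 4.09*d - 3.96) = -0.58*d^3 - 10.16*d^2 - 1.01*d + 9.38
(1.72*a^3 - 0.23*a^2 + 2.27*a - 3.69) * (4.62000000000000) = 7.9464*a^3 - 1.0626*a^2 + 10.4874*a - 17.0478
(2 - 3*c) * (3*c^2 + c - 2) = -9*c^3 + 3*c^2 + 8*c - 4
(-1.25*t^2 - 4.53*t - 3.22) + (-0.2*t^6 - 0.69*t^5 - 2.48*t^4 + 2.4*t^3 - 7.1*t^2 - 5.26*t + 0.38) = -0.2*t^6 - 0.69*t^5 - 2.48*t^4 + 2.4*t^3 - 8.35*t^2 - 9.79*t - 2.84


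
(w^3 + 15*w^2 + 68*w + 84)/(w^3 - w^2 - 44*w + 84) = (w^2 + 8*w + 12)/(w^2 - 8*w + 12)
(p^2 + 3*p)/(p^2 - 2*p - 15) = p/(p - 5)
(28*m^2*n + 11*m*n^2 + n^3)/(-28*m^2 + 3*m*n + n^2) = n*(-4*m - n)/(4*m - n)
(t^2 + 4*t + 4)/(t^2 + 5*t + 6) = (t + 2)/(t + 3)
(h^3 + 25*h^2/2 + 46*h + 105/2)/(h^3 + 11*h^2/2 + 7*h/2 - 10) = (h^2 + 10*h + 21)/(h^2 + 3*h - 4)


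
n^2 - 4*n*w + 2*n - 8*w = (n + 2)*(n - 4*w)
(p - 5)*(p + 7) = p^2 + 2*p - 35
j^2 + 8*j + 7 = (j + 1)*(j + 7)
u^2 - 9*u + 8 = (u - 8)*(u - 1)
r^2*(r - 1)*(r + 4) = r^4 + 3*r^3 - 4*r^2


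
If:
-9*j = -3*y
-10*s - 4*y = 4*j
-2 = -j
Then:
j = 2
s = -16/5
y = 6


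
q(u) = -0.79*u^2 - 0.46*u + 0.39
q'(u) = -1.58*u - 0.46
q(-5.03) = -17.28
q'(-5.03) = 7.49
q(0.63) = -0.21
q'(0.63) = -1.46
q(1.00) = -0.86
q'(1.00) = -2.04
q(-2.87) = -4.80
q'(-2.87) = 4.07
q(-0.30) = 0.46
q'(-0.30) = 0.01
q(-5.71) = -22.74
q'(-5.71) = 8.56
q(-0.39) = 0.45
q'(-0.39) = 0.16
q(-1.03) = 0.03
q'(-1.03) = 1.17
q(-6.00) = -25.29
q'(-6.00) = 9.02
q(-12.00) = -107.85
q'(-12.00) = 18.50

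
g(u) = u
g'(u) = 1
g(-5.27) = -5.27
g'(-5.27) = 1.00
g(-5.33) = -5.33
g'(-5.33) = 1.00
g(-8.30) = -8.30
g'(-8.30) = 1.00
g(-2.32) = -2.32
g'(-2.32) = 1.00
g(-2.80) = -2.80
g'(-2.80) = 1.00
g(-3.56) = -3.56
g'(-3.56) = 1.00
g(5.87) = 5.87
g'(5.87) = 1.00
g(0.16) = 0.16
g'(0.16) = 1.00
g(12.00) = 12.00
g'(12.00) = 1.00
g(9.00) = 9.00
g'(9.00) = 1.00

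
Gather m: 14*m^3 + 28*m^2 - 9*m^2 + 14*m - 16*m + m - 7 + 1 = 14*m^3 + 19*m^2 - m - 6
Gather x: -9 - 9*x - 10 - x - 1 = -10*x - 20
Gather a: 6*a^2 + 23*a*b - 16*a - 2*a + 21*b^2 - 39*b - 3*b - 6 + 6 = 6*a^2 + a*(23*b - 18) + 21*b^2 - 42*b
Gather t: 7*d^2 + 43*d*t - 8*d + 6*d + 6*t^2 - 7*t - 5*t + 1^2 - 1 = 7*d^2 - 2*d + 6*t^2 + t*(43*d - 12)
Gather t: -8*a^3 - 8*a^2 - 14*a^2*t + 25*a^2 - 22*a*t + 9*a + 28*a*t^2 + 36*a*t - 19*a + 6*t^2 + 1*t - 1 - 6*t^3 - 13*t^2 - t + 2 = -8*a^3 + 17*a^2 - 10*a - 6*t^3 + t^2*(28*a - 7) + t*(-14*a^2 + 14*a) + 1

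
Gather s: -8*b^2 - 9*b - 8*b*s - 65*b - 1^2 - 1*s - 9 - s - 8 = -8*b^2 - 74*b + s*(-8*b - 2) - 18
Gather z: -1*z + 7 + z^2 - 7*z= z^2 - 8*z + 7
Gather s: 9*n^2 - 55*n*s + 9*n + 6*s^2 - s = 9*n^2 + 9*n + 6*s^2 + s*(-55*n - 1)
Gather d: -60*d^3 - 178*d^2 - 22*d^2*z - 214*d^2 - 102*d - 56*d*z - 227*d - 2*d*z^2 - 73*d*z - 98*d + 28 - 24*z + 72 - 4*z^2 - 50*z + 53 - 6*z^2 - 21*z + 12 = -60*d^3 + d^2*(-22*z - 392) + d*(-2*z^2 - 129*z - 427) - 10*z^2 - 95*z + 165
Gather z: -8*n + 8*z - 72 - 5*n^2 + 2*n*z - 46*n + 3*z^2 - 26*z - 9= -5*n^2 - 54*n + 3*z^2 + z*(2*n - 18) - 81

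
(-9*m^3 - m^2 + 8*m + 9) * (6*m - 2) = -54*m^4 + 12*m^3 + 50*m^2 + 38*m - 18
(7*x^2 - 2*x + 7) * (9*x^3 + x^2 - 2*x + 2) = 63*x^5 - 11*x^4 + 47*x^3 + 25*x^2 - 18*x + 14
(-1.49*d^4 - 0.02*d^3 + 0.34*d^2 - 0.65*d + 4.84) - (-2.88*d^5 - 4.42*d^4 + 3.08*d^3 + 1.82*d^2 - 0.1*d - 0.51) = 2.88*d^5 + 2.93*d^4 - 3.1*d^3 - 1.48*d^2 - 0.55*d + 5.35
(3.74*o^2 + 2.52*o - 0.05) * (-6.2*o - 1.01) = -23.188*o^3 - 19.4014*o^2 - 2.2352*o + 0.0505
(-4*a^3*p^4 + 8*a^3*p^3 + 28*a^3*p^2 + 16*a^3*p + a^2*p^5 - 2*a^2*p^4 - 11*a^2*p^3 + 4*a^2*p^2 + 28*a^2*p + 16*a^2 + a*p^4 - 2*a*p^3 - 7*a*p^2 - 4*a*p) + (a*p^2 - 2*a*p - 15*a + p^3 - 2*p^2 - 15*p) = -4*a^3*p^4 + 8*a^3*p^3 + 28*a^3*p^2 + 16*a^3*p + a^2*p^5 - 2*a^2*p^4 - 11*a^2*p^3 + 4*a^2*p^2 + 28*a^2*p + 16*a^2 + a*p^4 - 2*a*p^3 - 6*a*p^2 - 6*a*p - 15*a + p^3 - 2*p^2 - 15*p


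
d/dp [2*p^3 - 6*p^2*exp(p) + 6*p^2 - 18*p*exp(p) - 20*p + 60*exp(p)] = -6*p^2*exp(p) + 6*p^2 - 30*p*exp(p) + 12*p + 42*exp(p) - 20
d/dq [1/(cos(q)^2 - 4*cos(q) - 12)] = 2*(cos(q) - 2)*sin(q)/(sin(q)^2 + 4*cos(q) + 11)^2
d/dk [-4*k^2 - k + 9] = -8*k - 1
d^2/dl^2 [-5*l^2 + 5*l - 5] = -10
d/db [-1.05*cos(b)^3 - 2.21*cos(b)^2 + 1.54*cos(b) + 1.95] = (3.15*cos(b)^2 + 4.42*cos(b) - 1.54)*sin(b)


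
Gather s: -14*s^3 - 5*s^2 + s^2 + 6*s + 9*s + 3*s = -14*s^3 - 4*s^2 + 18*s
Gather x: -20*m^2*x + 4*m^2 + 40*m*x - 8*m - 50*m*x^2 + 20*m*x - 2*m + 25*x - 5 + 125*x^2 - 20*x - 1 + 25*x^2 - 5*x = 4*m^2 - 10*m + x^2*(150 - 50*m) + x*(-20*m^2 + 60*m) - 6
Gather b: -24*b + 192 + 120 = 312 - 24*b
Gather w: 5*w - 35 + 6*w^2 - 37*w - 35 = 6*w^2 - 32*w - 70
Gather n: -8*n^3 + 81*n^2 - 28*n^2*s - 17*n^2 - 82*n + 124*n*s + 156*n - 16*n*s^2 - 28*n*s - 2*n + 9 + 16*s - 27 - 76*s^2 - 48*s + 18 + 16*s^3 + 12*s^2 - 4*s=-8*n^3 + n^2*(64 - 28*s) + n*(-16*s^2 + 96*s + 72) + 16*s^3 - 64*s^2 - 36*s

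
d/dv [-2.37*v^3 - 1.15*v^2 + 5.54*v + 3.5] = -7.11*v^2 - 2.3*v + 5.54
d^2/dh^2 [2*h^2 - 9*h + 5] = 4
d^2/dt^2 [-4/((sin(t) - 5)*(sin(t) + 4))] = 4*(4*sin(t)^4 - 3*sin(t)^3 + 75*sin(t)^2 - 14*sin(t) - 42)/((sin(t) - 5)^3*(sin(t) + 4)^3)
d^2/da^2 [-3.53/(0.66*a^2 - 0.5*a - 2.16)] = (-3.075336*a^2 + 2.3298*a + 3.53*(1.32*a - 0.5)*(2.64*a - 1.0) + 10.064736)/(-0.66*a^2 + 0.5*a + 2.16)^3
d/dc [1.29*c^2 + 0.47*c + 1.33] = 2.58*c + 0.47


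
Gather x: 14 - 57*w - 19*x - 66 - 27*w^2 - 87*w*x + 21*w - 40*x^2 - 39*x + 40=-27*w^2 - 36*w - 40*x^2 + x*(-87*w - 58) - 12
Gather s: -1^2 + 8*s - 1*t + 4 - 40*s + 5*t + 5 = -32*s + 4*t + 8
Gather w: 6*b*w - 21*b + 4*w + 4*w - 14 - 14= -21*b + w*(6*b + 8) - 28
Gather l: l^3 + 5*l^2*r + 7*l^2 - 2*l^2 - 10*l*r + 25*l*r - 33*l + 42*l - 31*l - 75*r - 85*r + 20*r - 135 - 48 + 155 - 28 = l^3 + l^2*(5*r + 5) + l*(15*r - 22) - 140*r - 56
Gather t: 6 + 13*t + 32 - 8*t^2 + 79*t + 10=-8*t^2 + 92*t + 48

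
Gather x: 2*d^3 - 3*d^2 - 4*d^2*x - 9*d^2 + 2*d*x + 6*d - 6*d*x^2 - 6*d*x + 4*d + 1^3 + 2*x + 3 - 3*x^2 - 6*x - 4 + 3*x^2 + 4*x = 2*d^3 - 12*d^2 - 6*d*x^2 + 10*d + x*(-4*d^2 - 4*d)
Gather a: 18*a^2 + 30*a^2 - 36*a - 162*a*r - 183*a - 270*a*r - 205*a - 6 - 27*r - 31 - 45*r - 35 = 48*a^2 + a*(-432*r - 424) - 72*r - 72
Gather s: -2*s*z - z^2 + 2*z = -2*s*z - z^2 + 2*z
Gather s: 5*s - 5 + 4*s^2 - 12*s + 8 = 4*s^2 - 7*s + 3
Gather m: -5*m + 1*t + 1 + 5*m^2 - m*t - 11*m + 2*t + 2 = 5*m^2 + m*(-t - 16) + 3*t + 3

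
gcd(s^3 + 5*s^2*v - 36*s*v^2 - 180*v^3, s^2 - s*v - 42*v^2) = s + 6*v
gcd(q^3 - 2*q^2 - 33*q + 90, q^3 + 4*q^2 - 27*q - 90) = q^2 + q - 30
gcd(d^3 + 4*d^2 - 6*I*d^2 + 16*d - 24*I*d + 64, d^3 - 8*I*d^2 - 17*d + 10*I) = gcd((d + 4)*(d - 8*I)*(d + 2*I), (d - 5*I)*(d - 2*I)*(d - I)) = 1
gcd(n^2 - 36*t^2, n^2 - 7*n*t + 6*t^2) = -n + 6*t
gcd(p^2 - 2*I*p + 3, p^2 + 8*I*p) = 1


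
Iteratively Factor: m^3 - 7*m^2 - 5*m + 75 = (m - 5)*(m^2 - 2*m - 15) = (m - 5)*(m + 3)*(m - 5)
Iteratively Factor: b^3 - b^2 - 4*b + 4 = (b - 2)*(b^2 + b - 2) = (b - 2)*(b - 1)*(b + 2)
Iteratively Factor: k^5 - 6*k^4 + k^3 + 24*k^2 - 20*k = (k)*(k^4 - 6*k^3 + k^2 + 24*k - 20) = k*(k - 5)*(k^3 - k^2 - 4*k + 4) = k*(k - 5)*(k - 2)*(k^2 + k - 2) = k*(k - 5)*(k - 2)*(k - 1)*(k + 2)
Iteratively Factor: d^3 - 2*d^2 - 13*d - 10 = (d + 1)*(d^2 - 3*d - 10) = (d - 5)*(d + 1)*(d + 2)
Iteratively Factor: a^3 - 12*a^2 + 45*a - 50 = (a - 5)*(a^2 - 7*a + 10) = (a - 5)*(a - 2)*(a - 5)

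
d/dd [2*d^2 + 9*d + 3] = 4*d + 9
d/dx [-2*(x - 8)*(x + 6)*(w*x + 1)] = -6*w*x^2 + 8*w*x + 96*w - 4*x + 4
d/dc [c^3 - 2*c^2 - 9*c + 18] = 3*c^2 - 4*c - 9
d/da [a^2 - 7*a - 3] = 2*a - 7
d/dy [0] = 0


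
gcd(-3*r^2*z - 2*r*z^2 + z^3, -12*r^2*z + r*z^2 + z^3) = -3*r*z + z^2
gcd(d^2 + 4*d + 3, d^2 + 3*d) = d + 3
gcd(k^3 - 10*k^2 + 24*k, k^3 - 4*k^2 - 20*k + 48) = k - 6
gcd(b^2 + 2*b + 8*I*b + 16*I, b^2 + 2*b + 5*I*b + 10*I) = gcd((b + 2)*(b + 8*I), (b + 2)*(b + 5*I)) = b + 2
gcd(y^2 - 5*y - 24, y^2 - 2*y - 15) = y + 3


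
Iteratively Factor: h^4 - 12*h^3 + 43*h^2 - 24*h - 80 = (h - 4)*(h^3 - 8*h^2 + 11*h + 20) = (h - 5)*(h - 4)*(h^2 - 3*h - 4) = (h - 5)*(h - 4)*(h + 1)*(h - 4)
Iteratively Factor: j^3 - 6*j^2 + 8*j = (j)*(j^2 - 6*j + 8) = j*(j - 2)*(j - 4)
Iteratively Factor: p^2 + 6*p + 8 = (p + 2)*(p + 4)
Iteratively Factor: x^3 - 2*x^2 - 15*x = (x - 5)*(x^2 + 3*x) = x*(x - 5)*(x + 3)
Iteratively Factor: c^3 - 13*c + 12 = (c + 4)*(c^2 - 4*c + 3) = (c - 1)*(c + 4)*(c - 3)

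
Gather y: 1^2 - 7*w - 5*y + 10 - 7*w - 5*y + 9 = -14*w - 10*y + 20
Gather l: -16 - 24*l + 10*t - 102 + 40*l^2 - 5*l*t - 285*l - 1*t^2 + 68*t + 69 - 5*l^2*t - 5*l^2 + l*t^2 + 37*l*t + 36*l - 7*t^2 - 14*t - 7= l^2*(35 - 5*t) + l*(t^2 + 32*t - 273) - 8*t^2 + 64*t - 56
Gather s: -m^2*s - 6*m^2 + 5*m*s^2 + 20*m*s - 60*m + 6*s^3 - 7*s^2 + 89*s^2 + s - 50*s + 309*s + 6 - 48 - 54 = -6*m^2 - 60*m + 6*s^3 + s^2*(5*m + 82) + s*(-m^2 + 20*m + 260) - 96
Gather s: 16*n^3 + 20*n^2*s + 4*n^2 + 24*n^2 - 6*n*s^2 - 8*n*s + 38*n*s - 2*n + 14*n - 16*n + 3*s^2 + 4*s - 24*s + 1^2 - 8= 16*n^3 + 28*n^2 - 4*n + s^2*(3 - 6*n) + s*(20*n^2 + 30*n - 20) - 7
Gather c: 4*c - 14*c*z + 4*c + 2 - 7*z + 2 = c*(8 - 14*z) - 7*z + 4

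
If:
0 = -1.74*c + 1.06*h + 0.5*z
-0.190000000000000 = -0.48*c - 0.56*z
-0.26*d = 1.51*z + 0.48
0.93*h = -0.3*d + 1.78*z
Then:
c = 0.39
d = -1.90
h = 0.63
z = 0.01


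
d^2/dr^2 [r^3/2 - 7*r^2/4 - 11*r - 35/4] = 3*r - 7/2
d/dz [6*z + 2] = 6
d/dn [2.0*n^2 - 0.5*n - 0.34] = 4.0*n - 0.5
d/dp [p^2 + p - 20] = 2*p + 1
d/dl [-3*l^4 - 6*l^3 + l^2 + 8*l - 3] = -12*l^3 - 18*l^2 + 2*l + 8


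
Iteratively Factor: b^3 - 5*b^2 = (b)*(b^2 - 5*b) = b^2*(b - 5)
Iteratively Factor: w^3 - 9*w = (w - 3)*(w^2 + 3*w) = w*(w - 3)*(w + 3)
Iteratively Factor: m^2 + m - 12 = (m + 4)*(m - 3)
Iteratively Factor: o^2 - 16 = (o - 4)*(o + 4)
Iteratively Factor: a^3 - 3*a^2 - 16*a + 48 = (a - 4)*(a^2 + a - 12) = (a - 4)*(a + 4)*(a - 3)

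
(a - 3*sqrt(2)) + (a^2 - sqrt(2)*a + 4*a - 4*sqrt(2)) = a^2 - sqrt(2)*a + 5*a - 7*sqrt(2)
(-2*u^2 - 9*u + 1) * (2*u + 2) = -4*u^3 - 22*u^2 - 16*u + 2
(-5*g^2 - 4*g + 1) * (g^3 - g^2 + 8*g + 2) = -5*g^5 + g^4 - 35*g^3 - 43*g^2 + 2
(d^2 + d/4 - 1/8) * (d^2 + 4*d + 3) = d^4 + 17*d^3/4 + 31*d^2/8 + d/4 - 3/8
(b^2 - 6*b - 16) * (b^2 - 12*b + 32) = b^4 - 18*b^3 + 88*b^2 - 512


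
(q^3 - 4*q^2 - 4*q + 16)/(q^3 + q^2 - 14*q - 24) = (q - 2)/(q + 3)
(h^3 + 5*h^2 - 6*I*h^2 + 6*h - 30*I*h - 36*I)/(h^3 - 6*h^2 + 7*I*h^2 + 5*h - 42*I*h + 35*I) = (h^3 + h^2*(5 - 6*I) + h*(6 - 30*I) - 36*I)/(h^3 + h^2*(-6 + 7*I) + h*(5 - 42*I) + 35*I)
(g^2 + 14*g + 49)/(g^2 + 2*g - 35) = (g + 7)/(g - 5)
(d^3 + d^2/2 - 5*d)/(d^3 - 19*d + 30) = d*(2*d + 5)/(2*(d^2 + 2*d - 15))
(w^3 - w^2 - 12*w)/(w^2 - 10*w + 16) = w*(w^2 - w - 12)/(w^2 - 10*w + 16)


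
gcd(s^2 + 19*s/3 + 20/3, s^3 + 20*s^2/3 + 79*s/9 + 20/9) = s^2 + 19*s/3 + 20/3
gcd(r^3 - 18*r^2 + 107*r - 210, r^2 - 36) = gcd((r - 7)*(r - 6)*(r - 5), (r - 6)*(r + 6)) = r - 6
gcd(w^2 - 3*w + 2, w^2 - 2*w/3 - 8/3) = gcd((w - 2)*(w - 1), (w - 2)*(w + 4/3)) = w - 2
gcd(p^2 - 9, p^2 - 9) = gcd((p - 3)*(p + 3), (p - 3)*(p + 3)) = p^2 - 9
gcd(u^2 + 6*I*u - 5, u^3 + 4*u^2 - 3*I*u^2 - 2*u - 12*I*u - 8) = 1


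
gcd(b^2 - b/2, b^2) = b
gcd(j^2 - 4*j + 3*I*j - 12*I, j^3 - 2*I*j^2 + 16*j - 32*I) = 1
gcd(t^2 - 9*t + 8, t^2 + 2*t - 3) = t - 1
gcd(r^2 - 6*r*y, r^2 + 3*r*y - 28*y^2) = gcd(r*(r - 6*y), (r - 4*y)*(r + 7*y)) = 1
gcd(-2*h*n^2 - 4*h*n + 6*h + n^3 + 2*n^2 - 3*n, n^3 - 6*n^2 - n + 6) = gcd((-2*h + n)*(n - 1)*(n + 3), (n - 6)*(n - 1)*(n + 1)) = n - 1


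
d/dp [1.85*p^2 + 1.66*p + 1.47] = 3.7*p + 1.66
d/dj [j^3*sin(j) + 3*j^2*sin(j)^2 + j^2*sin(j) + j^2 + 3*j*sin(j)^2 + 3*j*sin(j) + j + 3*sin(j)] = j^3*cos(j) + 3*j^2*sin(j) + 3*j^2*sin(2*j) + j^2*cos(j) + 2*j*sin(j) + 3*j*cos(j) - 3*sqrt(2)*j*cos(2*j + pi/4) + 5*j + 3*sqrt(2)*sin(j + pi/4) - 3*cos(2*j)/2 + 5/2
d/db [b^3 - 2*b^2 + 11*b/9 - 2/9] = 3*b^2 - 4*b + 11/9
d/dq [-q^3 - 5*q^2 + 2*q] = -3*q^2 - 10*q + 2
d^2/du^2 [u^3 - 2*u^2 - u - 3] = 6*u - 4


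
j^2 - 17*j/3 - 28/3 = (j - 7)*(j + 4/3)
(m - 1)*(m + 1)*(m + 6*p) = m^3 + 6*m^2*p - m - 6*p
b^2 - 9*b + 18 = (b - 6)*(b - 3)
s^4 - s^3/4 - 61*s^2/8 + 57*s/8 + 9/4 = (s - 2)*(s - 3/2)*(s + 1/4)*(s + 3)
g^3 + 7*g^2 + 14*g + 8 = (g + 1)*(g + 2)*(g + 4)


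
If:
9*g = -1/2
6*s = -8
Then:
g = -1/18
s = -4/3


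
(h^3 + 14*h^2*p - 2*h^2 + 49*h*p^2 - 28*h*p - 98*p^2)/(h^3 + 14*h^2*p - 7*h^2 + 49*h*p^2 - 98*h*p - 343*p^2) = (h - 2)/(h - 7)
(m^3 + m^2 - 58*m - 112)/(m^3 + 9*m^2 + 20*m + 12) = (m^2 - m - 56)/(m^2 + 7*m + 6)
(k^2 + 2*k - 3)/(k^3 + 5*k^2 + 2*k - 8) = (k + 3)/(k^2 + 6*k + 8)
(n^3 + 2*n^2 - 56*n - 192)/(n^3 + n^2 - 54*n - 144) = (n + 4)/(n + 3)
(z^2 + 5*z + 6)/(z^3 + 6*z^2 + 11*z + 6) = 1/(z + 1)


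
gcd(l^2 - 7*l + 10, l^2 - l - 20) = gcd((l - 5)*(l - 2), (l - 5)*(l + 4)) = l - 5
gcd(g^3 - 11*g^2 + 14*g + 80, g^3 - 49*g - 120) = g - 8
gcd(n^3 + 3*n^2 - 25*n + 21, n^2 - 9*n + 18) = n - 3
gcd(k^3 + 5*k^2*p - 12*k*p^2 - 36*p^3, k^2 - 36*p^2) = k + 6*p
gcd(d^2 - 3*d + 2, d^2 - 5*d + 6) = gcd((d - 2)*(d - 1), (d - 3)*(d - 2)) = d - 2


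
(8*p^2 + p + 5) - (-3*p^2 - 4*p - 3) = 11*p^2 + 5*p + 8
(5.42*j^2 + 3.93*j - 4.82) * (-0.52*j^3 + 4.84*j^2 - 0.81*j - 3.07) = -2.8184*j^5 + 24.1892*j^4 + 17.1374*j^3 - 43.1515*j^2 - 8.1609*j + 14.7974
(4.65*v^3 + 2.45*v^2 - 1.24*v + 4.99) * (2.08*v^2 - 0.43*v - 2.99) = 9.672*v^5 + 3.0965*v^4 - 17.5362*v^3 + 3.5869*v^2 + 1.5619*v - 14.9201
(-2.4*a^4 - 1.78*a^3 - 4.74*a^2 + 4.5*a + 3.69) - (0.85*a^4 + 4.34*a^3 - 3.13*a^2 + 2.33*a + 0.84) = -3.25*a^4 - 6.12*a^3 - 1.61*a^2 + 2.17*a + 2.85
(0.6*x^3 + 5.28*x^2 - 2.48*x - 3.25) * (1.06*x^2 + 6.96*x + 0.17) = 0.636*x^5 + 9.7728*x^4 + 34.222*x^3 - 19.8082*x^2 - 23.0416*x - 0.5525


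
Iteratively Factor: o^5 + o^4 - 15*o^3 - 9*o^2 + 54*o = (o)*(o^4 + o^3 - 15*o^2 - 9*o + 54) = o*(o + 3)*(o^3 - 2*o^2 - 9*o + 18) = o*(o - 3)*(o + 3)*(o^2 + o - 6) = o*(o - 3)*(o - 2)*(o + 3)*(o + 3)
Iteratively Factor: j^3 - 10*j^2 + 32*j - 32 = (j - 2)*(j^2 - 8*j + 16) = (j - 4)*(j - 2)*(j - 4)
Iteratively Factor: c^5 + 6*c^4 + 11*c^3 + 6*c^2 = (c + 1)*(c^4 + 5*c^3 + 6*c^2) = (c + 1)*(c + 3)*(c^3 + 2*c^2) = c*(c + 1)*(c + 3)*(c^2 + 2*c) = c^2*(c + 1)*(c + 3)*(c + 2)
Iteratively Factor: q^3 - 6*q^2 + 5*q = (q)*(q^2 - 6*q + 5) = q*(q - 1)*(q - 5)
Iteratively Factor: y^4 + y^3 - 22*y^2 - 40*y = (y)*(y^3 + y^2 - 22*y - 40) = y*(y - 5)*(y^2 + 6*y + 8) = y*(y - 5)*(y + 4)*(y + 2)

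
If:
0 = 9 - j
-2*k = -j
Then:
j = 9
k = 9/2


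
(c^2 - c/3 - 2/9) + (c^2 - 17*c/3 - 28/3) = 2*c^2 - 6*c - 86/9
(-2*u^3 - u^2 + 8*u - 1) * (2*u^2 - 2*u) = -4*u^5 + 2*u^4 + 18*u^3 - 18*u^2 + 2*u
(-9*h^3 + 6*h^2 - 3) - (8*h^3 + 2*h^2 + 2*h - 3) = -17*h^3 + 4*h^2 - 2*h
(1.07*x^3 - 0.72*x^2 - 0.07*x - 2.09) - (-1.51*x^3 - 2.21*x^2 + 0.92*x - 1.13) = 2.58*x^3 + 1.49*x^2 - 0.99*x - 0.96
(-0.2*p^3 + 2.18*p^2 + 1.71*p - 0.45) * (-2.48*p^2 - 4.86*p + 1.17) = 0.496*p^5 - 4.4344*p^4 - 15.0696*p^3 - 4.644*p^2 + 4.1877*p - 0.5265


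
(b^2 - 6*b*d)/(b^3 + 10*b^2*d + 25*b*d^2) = (b - 6*d)/(b^2 + 10*b*d + 25*d^2)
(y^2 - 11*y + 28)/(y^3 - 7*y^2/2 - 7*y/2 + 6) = 2*(y - 7)/(2*y^2 + y - 3)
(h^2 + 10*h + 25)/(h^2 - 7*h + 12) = (h^2 + 10*h + 25)/(h^2 - 7*h + 12)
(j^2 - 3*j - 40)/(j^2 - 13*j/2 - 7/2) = 2*(-j^2 + 3*j + 40)/(-2*j^2 + 13*j + 7)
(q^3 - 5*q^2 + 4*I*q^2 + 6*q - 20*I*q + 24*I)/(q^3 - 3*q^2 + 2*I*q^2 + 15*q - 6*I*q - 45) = (q^2 + q*(-2 + 4*I) - 8*I)/(q^2 + 2*I*q + 15)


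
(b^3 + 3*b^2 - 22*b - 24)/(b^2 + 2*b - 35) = (b^3 + 3*b^2 - 22*b - 24)/(b^2 + 2*b - 35)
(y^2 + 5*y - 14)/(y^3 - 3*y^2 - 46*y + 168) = (y - 2)/(y^2 - 10*y + 24)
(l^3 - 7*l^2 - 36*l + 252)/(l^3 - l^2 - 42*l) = (l - 6)/l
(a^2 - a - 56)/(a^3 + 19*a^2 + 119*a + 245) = (a - 8)/(a^2 + 12*a + 35)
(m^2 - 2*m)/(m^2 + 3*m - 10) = m/(m + 5)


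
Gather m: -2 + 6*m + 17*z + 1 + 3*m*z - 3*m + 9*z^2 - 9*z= m*(3*z + 3) + 9*z^2 + 8*z - 1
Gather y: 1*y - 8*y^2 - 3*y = -8*y^2 - 2*y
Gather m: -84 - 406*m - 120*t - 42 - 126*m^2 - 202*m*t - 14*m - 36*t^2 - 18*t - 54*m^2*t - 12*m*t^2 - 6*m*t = m^2*(-54*t - 126) + m*(-12*t^2 - 208*t - 420) - 36*t^2 - 138*t - 126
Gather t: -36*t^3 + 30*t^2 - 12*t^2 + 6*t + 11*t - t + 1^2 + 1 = -36*t^3 + 18*t^2 + 16*t + 2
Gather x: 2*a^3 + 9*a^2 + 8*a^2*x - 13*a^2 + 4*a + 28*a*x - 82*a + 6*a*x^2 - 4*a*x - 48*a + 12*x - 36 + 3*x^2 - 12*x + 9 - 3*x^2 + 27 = 2*a^3 - 4*a^2 + 6*a*x^2 - 126*a + x*(8*a^2 + 24*a)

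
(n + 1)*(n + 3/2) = n^2 + 5*n/2 + 3/2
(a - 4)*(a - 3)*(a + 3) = a^3 - 4*a^2 - 9*a + 36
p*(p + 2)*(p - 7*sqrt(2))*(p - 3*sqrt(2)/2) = p^4 - 17*sqrt(2)*p^3/2 + 2*p^3 - 17*sqrt(2)*p^2 + 21*p^2 + 42*p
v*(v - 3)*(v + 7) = v^3 + 4*v^2 - 21*v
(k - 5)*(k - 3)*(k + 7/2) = k^3 - 9*k^2/2 - 13*k + 105/2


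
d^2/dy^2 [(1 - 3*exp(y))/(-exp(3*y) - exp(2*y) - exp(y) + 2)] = (12*exp(6*y) - 20*exp(4*y) + 69*exp(3*y) + 15*exp(2*y) - 3*exp(y) + 10)*exp(y)/(exp(9*y) + 3*exp(8*y) + 6*exp(7*y) + exp(6*y) - 6*exp(5*y) - 15*exp(4*y) + exp(3*y) + 6*exp(2*y) + 12*exp(y) - 8)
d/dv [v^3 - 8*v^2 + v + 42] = 3*v^2 - 16*v + 1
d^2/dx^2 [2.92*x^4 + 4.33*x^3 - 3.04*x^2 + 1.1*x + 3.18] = 35.04*x^2 + 25.98*x - 6.08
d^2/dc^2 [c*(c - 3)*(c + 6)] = 6*c + 6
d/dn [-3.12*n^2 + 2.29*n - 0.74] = 2.29 - 6.24*n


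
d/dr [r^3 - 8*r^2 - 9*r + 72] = 3*r^2 - 16*r - 9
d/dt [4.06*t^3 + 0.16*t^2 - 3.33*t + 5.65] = 12.18*t^2 + 0.32*t - 3.33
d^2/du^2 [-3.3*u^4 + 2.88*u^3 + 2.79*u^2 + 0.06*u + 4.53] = -39.6*u^2 + 17.28*u + 5.58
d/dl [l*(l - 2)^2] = (l - 2)*(3*l - 2)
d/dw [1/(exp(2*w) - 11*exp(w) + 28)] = (11 - 2*exp(w))*exp(w)/(exp(2*w) - 11*exp(w) + 28)^2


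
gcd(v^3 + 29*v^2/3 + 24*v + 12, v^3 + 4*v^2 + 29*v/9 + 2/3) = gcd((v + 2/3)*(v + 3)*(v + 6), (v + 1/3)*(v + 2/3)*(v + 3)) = v^2 + 11*v/3 + 2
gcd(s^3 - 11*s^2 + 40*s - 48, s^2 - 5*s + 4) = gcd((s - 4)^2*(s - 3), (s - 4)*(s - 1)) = s - 4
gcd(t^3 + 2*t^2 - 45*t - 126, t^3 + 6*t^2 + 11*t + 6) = t + 3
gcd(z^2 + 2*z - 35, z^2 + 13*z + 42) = z + 7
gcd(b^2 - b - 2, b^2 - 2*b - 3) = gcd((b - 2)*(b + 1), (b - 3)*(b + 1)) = b + 1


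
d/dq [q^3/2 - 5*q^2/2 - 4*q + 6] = 3*q^2/2 - 5*q - 4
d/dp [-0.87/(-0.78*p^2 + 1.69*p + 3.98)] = (1.4703 - 1.3572*p)/(-0.78*p^2 + 1.69*p + 3.98)^2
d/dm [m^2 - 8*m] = 2*m - 8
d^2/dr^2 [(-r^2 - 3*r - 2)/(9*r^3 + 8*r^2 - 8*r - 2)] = 2*(-81*r^6 - 729*r^5 - 1836*r^4 - 1750*r^3 - 324*r^2 + 132*r - 116)/(729*r^9 + 1944*r^8 - 216*r^7 - 3430*r^6 - 672*r^5 + 2016*r^4 + 364*r^3 - 288*r^2 - 96*r - 8)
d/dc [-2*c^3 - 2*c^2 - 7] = 2*c*(-3*c - 2)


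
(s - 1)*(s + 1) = s^2 - 1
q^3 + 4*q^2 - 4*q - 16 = (q - 2)*(q + 2)*(q + 4)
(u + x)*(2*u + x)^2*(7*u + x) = 28*u^4 + 60*u^3*x + 43*u^2*x^2 + 12*u*x^3 + x^4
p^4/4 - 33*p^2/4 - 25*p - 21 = (p/2 + 1)^2*(p - 7)*(p + 3)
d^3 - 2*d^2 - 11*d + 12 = (d - 4)*(d - 1)*(d + 3)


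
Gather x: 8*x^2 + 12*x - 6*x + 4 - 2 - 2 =8*x^2 + 6*x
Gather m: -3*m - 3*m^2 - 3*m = -3*m^2 - 6*m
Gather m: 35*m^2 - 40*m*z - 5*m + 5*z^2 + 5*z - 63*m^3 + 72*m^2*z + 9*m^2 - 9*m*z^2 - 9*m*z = -63*m^3 + m^2*(72*z + 44) + m*(-9*z^2 - 49*z - 5) + 5*z^2 + 5*z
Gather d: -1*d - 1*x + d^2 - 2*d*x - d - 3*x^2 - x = d^2 + d*(-2*x - 2) - 3*x^2 - 2*x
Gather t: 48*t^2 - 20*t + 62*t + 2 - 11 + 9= 48*t^2 + 42*t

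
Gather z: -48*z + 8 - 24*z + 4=12 - 72*z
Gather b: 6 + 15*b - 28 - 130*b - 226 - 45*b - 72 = -160*b - 320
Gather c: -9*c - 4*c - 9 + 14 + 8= 13 - 13*c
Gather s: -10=-10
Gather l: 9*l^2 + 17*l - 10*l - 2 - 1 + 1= 9*l^2 + 7*l - 2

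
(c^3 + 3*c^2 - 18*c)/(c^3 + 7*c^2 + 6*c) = (c - 3)/(c + 1)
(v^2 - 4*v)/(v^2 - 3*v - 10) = v*(4 - v)/(-v^2 + 3*v + 10)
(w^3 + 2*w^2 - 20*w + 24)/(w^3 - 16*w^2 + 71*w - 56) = (w^3 + 2*w^2 - 20*w + 24)/(w^3 - 16*w^2 + 71*w - 56)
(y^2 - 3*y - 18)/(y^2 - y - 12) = (y - 6)/(y - 4)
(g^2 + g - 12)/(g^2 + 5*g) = (g^2 + g - 12)/(g*(g + 5))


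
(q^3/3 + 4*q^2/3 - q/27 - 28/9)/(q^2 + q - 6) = (9*q^2 + 9*q - 28)/(27*(q - 2))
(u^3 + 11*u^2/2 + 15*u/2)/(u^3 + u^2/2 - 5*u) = (u + 3)/(u - 2)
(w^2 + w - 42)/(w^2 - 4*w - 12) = (w + 7)/(w + 2)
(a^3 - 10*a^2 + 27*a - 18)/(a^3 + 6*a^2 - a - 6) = (a^2 - 9*a + 18)/(a^2 + 7*a + 6)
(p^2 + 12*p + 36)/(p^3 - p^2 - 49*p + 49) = (p^2 + 12*p + 36)/(p^3 - p^2 - 49*p + 49)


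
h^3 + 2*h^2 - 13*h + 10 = (h - 2)*(h - 1)*(h + 5)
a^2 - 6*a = a*(a - 6)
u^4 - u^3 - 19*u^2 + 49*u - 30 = (u - 3)*(u - 2)*(u - 1)*(u + 5)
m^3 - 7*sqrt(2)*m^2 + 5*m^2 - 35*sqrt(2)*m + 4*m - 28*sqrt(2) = (m + 1)*(m + 4)*(m - 7*sqrt(2))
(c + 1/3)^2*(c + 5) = c^3 + 17*c^2/3 + 31*c/9 + 5/9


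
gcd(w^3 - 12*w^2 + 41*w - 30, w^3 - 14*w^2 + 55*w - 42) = w^2 - 7*w + 6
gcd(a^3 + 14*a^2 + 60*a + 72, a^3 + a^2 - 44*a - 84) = a^2 + 8*a + 12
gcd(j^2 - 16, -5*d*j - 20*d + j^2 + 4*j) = j + 4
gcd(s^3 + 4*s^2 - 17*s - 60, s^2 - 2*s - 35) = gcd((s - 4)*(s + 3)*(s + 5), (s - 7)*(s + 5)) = s + 5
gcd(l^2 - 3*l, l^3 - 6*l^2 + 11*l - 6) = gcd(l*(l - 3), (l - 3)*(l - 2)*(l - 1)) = l - 3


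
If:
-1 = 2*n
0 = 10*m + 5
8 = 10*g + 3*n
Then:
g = 19/20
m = -1/2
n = -1/2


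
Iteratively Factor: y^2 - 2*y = (y)*(y - 2)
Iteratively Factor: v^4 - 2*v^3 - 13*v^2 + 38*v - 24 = (v - 3)*(v^3 + v^2 - 10*v + 8) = (v - 3)*(v + 4)*(v^2 - 3*v + 2) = (v - 3)*(v - 1)*(v + 4)*(v - 2)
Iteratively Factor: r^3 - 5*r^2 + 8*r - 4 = (r - 2)*(r^2 - 3*r + 2) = (r - 2)*(r - 1)*(r - 2)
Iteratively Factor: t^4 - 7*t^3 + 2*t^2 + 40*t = (t)*(t^3 - 7*t^2 + 2*t + 40) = t*(t + 2)*(t^2 - 9*t + 20) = t*(t - 5)*(t + 2)*(t - 4)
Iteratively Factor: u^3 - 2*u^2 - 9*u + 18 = (u - 2)*(u^2 - 9) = (u - 3)*(u - 2)*(u + 3)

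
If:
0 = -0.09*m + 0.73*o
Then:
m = 8.11111111111111*o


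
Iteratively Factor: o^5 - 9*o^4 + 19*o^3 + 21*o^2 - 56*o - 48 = (o - 3)*(o^4 - 6*o^3 + o^2 + 24*o + 16) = (o - 4)*(o - 3)*(o^3 - 2*o^2 - 7*o - 4) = (o - 4)*(o - 3)*(o + 1)*(o^2 - 3*o - 4) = (o - 4)*(o - 3)*(o + 1)^2*(o - 4)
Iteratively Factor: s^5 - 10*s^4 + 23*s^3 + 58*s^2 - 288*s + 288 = (s - 4)*(s^4 - 6*s^3 - s^2 + 54*s - 72) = (s - 4)*(s - 3)*(s^3 - 3*s^2 - 10*s + 24) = (s - 4)^2*(s - 3)*(s^2 + s - 6) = (s - 4)^2*(s - 3)*(s + 3)*(s - 2)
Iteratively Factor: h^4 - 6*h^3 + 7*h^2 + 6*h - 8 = (h - 2)*(h^3 - 4*h^2 - h + 4) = (h - 2)*(h - 1)*(h^2 - 3*h - 4) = (h - 4)*(h - 2)*(h - 1)*(h + 1)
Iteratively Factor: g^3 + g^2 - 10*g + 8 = (g - 1)*(g^2 + 2*g - 8) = (g - 2)*(g - 1)*(g + 4)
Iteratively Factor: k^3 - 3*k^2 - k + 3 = (k - 3)*(k^2 - 1) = (k - 3)*(k + 1)*(k - 1)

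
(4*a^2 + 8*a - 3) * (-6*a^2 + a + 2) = -24*a^4 - 44*a^3 + 34*a^2 + 13*a - 6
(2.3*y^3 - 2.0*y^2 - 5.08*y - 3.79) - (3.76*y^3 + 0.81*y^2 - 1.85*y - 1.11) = -1.46*y^3 - 2.81*y^2 - 3.23*y - 2.68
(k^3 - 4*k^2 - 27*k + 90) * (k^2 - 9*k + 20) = k^5 - 13*k^4 + 29*k^3 + 253*k^2 - 1350*k + 1800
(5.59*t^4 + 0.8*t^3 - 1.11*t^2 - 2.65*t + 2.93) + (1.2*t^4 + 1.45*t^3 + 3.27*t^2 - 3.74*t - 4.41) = 6.79*t^4 + 2.25*t^3 + 2.16*t^2 - 6.39*t - 1.48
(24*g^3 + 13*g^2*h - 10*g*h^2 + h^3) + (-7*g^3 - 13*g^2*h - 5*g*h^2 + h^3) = 17*g^3 - 15*g*h^2 + 2*h^3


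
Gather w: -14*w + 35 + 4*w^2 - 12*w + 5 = 4*w^2 - 26*w + 40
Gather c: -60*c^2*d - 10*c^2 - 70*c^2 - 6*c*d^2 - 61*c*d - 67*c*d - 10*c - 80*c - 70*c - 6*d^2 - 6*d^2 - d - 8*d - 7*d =c^2*(-60*d - 80) + c*(-6*d^2 - 128*d - 160) - 12*d^2 - 16*d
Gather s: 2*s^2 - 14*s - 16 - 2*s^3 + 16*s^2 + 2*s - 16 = -2*s^3 + 18*s^2 - 12*s - 32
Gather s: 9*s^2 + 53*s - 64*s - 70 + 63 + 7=9*s^2 - 11*s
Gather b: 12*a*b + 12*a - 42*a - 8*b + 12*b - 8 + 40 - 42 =-30*a + b*(12*a + 4) - 10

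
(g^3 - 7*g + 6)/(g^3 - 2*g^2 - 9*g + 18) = (g - 1)/(g - 3)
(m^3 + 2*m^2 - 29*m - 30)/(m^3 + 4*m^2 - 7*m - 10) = (m^2 + m - 30)/(m^2 + 3*m - 10)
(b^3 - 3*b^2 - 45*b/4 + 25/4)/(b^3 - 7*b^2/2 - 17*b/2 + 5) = (b + 5/2)/(b + 2)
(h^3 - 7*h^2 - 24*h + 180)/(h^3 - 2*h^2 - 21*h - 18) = (h^2 - h - 30)/(h^2 + 4*h + 3)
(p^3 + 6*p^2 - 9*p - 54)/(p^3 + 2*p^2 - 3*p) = (p^2 + 3*p - 18)/(p*(p - 1))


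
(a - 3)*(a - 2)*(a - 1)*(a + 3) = a^4 - 3*a^3 - 7*a^2 + 27*a - 18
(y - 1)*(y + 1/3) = y^2 - 2*y/3 - 1/3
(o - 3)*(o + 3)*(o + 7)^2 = o^4 + 14*o^3 + 40*o^2 - 126*o - 441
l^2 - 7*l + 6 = (l - 6)*(l - 1)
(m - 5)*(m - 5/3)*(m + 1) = m^3 - 17*m^2/3 + 5*m/3 + 25/3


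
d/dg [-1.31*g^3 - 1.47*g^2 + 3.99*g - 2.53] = -3.93*g^2 - 2.94*g + 3.99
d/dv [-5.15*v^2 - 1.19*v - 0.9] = -10.3*v - 1.19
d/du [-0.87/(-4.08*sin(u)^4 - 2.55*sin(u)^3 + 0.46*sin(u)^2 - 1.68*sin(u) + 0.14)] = (-14.1984*sin(u)^3 - 6.6555*sin(u)^2 + 0.8004*sin(u) - 1.4616)*cos(u)/(4.08*sin(u)^4 + 2.55*sin(u)^3 - 0.46*sin(u)^2 + 1.68*sin(u) - 0.14)^2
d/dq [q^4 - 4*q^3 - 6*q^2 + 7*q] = 4*q^3 - 12*q^2 - 12*q + 7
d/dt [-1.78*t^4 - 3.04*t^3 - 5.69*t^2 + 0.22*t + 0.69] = -7.12*t^3 - 9.12*t^2 - 11.38*t + 0.22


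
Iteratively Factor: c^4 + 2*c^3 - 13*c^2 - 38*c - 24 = (c + 2)*(c^3 - 13*c - 12) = (c - 4)*(c + 2)*(c^2 + 4*c + 3) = (c - 4)*(c + 1)*(c + 2)*(c + 3)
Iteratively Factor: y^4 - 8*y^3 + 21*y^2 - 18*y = (y - 3)*(y^3 - 5*y^2 + 6*y) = (y - 3)*(y - 2)*(y^2 - 3*y) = y*(y - 3)*(y - 2)*(y - 3)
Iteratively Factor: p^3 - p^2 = (p)*(p^2 - p) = p^2*(p - 1)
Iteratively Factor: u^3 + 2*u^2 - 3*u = (u)*(u^2 + 2*u - 3) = u*(u - 1)*(u + 3)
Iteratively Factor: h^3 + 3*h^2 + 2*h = (h + 1)*(h^2 + 2*h) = h*(h + 1)*(h + 2)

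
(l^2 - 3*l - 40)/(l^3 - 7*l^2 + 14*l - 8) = (l^2 - 3*l - 40)/(l^3 - 7*l^2 + 14*l - 8)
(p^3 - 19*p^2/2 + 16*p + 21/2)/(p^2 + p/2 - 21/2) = (2*p^2 - 13*p - 7)/(2*p + 7)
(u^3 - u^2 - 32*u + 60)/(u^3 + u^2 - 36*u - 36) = (u^2 - 7*u + 10)/(u^2 - 5*u - 6)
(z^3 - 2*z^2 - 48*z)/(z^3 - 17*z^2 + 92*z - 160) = z*(z + 6)/(z^2 - 9*z + 20)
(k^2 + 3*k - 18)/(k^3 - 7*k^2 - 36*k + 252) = (k - 3)/(k^2 - 13*k + 42)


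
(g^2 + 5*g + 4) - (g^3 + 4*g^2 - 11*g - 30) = -g^3 - 3*g^2 + 16*g + 34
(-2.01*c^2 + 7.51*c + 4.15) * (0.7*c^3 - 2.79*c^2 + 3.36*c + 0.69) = -1.407*c^5 + 10.8649*c^4 - 24.8015*c^3 + 12.2682*c^2 + 19.1259*c + 2.8635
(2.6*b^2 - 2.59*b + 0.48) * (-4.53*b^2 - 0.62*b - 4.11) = -11.778*b^4 + 10.1207*b^3 - 11.2546*b^2 + 10.3473*b - 1.9728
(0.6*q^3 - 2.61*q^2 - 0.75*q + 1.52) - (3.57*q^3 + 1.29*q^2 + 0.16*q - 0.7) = -2.97*q^3 - 3.9*q^2 - 0.91*q + 2.22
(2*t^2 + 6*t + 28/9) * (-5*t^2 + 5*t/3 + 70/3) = -10*t^4 - 80*t^3/3 + 370*t^2/9 + 3920*t/27 + 1960/27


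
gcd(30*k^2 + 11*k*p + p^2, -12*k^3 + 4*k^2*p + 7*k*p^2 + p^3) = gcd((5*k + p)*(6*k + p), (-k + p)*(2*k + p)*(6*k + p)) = 6*k + p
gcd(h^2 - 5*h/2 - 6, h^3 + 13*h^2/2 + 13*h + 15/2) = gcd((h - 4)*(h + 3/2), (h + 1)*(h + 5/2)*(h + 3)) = 1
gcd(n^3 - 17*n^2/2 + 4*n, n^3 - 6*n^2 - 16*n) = n^2 - 8*n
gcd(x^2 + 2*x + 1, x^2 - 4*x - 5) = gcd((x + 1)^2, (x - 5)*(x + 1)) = x + 1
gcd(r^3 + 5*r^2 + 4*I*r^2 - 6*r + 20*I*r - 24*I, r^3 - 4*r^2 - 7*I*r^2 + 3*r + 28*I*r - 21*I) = r - 1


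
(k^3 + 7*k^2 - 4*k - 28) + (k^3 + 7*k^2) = 2*k^3 + 14*k^2 - 4*k - 28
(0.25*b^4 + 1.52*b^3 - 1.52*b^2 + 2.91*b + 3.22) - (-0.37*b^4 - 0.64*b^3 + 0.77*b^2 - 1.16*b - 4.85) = 0.62*b^4 + 2.16*b^3 - 2.29*b^2 + 4.07*b + 8.07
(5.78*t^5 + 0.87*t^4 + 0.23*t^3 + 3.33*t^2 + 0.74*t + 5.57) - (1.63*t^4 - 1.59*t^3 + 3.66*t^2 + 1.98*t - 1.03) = 5.78*t^5 - 0.76*t^4 + 1.82*t^3 - 0.33*t^2 - 1.24*t + 6.6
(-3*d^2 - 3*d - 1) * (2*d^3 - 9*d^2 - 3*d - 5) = -6*d^5 + 21*d^4 + 34*d^3 + 33*d^2 + 18*d + 5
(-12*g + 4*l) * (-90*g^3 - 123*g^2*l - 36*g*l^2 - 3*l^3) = 1080*g^4 + 1116*g^3*l - 60*g^2*l^2 - 108*g*l^3 - 12*l^4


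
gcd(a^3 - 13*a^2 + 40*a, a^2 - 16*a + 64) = a - 8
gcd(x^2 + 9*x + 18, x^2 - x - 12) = x + 3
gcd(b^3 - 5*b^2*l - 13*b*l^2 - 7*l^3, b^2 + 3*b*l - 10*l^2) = 1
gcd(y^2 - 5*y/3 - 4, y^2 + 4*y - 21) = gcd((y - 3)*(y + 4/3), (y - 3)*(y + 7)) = y - 3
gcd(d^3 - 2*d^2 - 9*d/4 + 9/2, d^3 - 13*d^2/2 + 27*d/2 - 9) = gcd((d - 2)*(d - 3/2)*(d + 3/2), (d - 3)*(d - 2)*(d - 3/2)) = d^2 - 7*d/2 + 3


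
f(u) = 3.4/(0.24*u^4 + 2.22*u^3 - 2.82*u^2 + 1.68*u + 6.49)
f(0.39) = 0.50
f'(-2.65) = -0.07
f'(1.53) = -0.30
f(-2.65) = -0.07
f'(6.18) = -0.00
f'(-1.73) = -0.45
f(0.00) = 0.52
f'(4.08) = -0.02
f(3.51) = 0.03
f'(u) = 3.4*(-0.96*u^3 - 6.66*u^2 + 5.64*u - 1.68)/(0.24*u^4 + 2.22*u^3 - 2.82*u^2 + 1.68*u + 6.49)^2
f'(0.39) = -0.04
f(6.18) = 0.00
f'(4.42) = -0.01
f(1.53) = 0.29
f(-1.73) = -0.24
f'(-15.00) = 0.00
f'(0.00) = -0.14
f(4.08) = 0.02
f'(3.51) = -0.03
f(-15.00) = 0.00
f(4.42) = 0.01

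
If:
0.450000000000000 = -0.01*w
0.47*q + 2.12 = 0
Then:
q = -4.51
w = -45.00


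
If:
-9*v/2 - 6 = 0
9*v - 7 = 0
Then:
No Solution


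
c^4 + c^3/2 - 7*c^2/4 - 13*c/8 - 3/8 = (c - 3/2)*(c + 1/2)^2*(c + 1)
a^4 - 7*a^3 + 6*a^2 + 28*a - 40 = (a - 5)*(a - 2)^2*(a + 2)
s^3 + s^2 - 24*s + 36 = (s - 3)*(s - 2)*(s + 6)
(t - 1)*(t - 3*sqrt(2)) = t^2 - 3*sqrt(2)*t - t + 3*sqrt(2)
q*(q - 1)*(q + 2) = q^3 + q^2 - 2*q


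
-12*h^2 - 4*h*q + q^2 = (-6*h + q)*(2*h + q)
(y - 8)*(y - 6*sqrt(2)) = y^2 - 6*sqrt(2)*y - 8*y + 48*sqrt(2)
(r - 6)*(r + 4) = r^2 - 2*r - 24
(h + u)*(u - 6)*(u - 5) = h*u^2 - 11*h*u + 30*h + u^3 - 11*u^2 + 30*u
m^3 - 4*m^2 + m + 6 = (m - 3)*(m - 2)*(m + 1)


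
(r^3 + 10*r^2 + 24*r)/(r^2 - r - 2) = r*(r^2 + 10*r + 24)/(r^2 - r - 2)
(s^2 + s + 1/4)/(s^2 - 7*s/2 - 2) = (s + 1/2)/(s - 4)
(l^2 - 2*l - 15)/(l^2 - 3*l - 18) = (l - 5)/(l - 6)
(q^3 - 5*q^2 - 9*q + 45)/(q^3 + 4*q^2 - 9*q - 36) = (q - 5)/(q + 4)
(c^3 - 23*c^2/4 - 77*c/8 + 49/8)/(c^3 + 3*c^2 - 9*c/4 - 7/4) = (8*c^3 - 46*c^2 - 77*c + 49)/(2*(4*c^3 + 12*c^2 - 9*c - 7))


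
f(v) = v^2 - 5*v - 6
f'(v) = 2*v - 5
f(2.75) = -12.19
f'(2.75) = 0.50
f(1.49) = -11.23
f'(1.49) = -2.02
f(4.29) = -9.05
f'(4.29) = 3.58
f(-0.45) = -3.55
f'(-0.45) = -5.90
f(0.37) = -7.71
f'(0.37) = -4.26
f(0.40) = -7.84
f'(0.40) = -4.20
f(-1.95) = 7.55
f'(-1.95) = -8.90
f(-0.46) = -3.49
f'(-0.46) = -5.92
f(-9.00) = 120.00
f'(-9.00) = -23.00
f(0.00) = -6.00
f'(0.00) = -5.00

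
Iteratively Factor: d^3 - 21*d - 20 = (d + 4)*(d^2 - 4*d - 5) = (d + 1)*(d + 4)*(d - 5)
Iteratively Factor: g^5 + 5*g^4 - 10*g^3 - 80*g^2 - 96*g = (g - 4)*(g^4 + 9*g^3 + 26*g^2 + 24*g) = (g - 4)*(g + 2)*(g^3 + 7*g^2 + 12*g) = (g - 4)*(g + 2)*(g + 4)*(g^2 + 3*g) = (g - 4)*(g + 2)*(g + 3)*(g + 4)*(g)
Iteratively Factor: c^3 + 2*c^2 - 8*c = (c - 2)*(c^2 + 4*c) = c*(c - 2)*(c + 4)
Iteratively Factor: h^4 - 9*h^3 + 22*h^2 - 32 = (h + 1)*(h^3 - 10*h^2 + 32*h - 32) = (h - 4)*(h + 1)*(h^2 - 6*h + 8) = (h - 4)*(h - 2)*(h + 1)*(h - 4)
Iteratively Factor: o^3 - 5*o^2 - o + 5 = (o - 1)*(o^2 - 4*o - 5) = (o - 1)*(o + 1)*(o - 5)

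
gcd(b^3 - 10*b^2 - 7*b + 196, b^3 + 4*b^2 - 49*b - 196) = b^2 - 3*b - 28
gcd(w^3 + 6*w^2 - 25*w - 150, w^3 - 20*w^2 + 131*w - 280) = w - 5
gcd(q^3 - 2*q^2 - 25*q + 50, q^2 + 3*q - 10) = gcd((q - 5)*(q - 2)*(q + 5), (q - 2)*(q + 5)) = q^2 + 3*q - 10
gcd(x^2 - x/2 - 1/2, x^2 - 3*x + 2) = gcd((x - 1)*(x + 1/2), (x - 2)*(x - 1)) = x - 1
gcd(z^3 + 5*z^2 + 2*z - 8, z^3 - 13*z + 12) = z^2 + 3*z - 4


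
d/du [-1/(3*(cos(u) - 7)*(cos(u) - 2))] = (9 - 2*cos(u))*sin(u)/(3*(cos(u) - 7)^2*(cos(u) - 2)^2)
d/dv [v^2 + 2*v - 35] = 2*v + 2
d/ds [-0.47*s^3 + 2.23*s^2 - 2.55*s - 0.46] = -1.41*s^2 + 4.46*s - 2.55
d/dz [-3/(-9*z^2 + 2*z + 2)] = 6*(1 - 9*z)/(-9*z^2 + 2*z + 2)^2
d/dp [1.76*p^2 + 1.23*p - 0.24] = 3.52*p + 1.23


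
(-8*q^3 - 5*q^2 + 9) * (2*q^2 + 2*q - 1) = -16*q^5 - 26*q^4 - 2*q^3 + 23*q^2 + 18*q - 9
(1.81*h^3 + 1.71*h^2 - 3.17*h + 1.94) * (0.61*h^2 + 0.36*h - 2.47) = 1.1041*h^5 + 1.6947*h^4 - 5.7888*h^3 - 4.1815*h^2 + 8.5283*h - 4.7918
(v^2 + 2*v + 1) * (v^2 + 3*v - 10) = v^4 + 5*v^3 - 3*v^2 - 17*v - 10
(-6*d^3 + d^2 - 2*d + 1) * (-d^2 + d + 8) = 6*d^5 - 7*d^4 - 45*d^3 + 5*d^2 - 15*d + 8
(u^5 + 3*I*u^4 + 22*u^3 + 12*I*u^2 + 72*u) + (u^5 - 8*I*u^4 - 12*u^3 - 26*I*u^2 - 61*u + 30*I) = 2*u^5 - 5*I*u^4 + 10*u^3 - 14*I*u^2 + 11*u + 30*I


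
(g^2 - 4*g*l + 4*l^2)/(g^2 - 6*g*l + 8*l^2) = (g - 2*l)/(g - 4*l)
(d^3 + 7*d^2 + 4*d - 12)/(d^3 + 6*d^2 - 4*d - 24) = (d - 1)/(d - 2)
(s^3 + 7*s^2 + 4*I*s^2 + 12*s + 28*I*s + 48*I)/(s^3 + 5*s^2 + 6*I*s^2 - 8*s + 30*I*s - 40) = (s^2 + 7*s + 12)/(s^2 + s*(5 + 2*I) + 10*I)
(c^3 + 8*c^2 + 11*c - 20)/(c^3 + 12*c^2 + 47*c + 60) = (c - 1)/(c + 3)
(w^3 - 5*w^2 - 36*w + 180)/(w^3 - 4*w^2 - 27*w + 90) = (w^2 + w - 30)/(w^2 + 2*w - 15)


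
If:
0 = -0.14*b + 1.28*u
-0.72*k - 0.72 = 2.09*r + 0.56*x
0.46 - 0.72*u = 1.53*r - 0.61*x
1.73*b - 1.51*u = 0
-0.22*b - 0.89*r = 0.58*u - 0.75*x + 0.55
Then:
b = 0.00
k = -5.88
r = 1.13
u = 0.00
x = 2.07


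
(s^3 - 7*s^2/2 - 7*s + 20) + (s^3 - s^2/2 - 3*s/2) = 2*s^3 - 4*s^2 - 17*s/2 + 20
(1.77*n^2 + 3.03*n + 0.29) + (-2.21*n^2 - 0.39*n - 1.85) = -0.44*n^2 + 2.64*n - 1.56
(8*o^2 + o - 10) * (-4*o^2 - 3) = -32*o^4 - 4*o^3 + 16*o^2 - 3*o + 30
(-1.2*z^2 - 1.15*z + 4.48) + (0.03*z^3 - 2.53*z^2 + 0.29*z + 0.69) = 0.03*z^3 - 3.73*z^2 - 0.86*z + 5.17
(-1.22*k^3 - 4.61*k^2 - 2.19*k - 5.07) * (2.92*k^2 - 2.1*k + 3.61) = -3.5624*k^5 - 10.8992*k^4 - 1.118*k^3 - 26.8475*k^2 + 2.7411*k - 18.3027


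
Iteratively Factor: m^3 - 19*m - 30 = (m + 3)*(m^2 - 3*m - 10) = (m + 2)*(m + 3)*(m - 5)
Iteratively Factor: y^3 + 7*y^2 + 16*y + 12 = (y + 2)*(y^2 + 5*y + 6) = (y + 2)^2*(y + 3)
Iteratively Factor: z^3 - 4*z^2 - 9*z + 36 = (z + 3)*(z^2 - 7*z + 12) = (z - 4)*(z + 3)*(z - 3)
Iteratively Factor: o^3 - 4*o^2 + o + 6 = (o + 1)*(o^2 - 5*o + 6) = (o - 3)*(o + 1)*(o - 2)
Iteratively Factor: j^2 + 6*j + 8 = (j + 4)*(j + 2)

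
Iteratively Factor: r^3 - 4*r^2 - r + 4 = (r - 4)*(r^2 - 1) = (r - 4)*(r + 1)*(r - 1)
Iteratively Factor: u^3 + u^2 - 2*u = (u)*(u^2 + u - 2) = u*(u - 1)*(u + 2)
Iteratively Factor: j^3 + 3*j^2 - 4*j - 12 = (j + 3)*(j^2 - 4) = (j - 2)*(j + 3)*(j + 2)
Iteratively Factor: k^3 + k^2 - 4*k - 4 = (k + 2)*(k^2 - k - 2) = (k + 1)*(k + 2)*(k - 2)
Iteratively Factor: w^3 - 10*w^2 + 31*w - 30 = (w - 2)*(w^2 - 8*w + 15) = (w - 5)*(w - 2)*(w - 3)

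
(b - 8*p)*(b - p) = b^2 - 9*b*p + 8*p^2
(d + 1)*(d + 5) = d^2 + 6*d + 5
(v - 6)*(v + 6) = v^2 - 36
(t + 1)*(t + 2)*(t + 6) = t^3 + 9*t^2 + 20*t + 12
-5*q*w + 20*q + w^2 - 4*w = (-5*q + w)*(w - 4)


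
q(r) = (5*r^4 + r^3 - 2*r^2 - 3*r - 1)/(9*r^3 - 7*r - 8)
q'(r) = (7 - 27*r^2)*(5*r^4 + r^3 - 2*r^2 - 3*r - 1)/(9*r^3 - 7*r - 8)^2 + (20*r^3 + 3*r^2 - 4*r - 3)/(9*r^3 - 7*r - 8) = (45*r^6 - 87*r^4 - 120*r^3 + 17*r^2 + 32*r + 17)/(81*r^6 - 126*r^4 - 144*r^3 + 49*r^2 + 112*r + 64)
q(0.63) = 0.26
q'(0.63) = 0.03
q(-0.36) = 0.02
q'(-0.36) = 0.34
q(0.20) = 0.18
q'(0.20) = 0.26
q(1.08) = -0.35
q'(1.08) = -7.11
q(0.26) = 0.19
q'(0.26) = 0.26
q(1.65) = 1.44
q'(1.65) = -0.37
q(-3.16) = -1.69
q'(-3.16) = 0.55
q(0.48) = 0.24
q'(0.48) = 0.18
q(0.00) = 0.12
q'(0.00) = 0.27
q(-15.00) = -8.24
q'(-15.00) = 0.55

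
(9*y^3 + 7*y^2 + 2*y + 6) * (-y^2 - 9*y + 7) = -9*y^5 - 88*y^4 - 2*y^3 + 25*y^2 - 40*y + 42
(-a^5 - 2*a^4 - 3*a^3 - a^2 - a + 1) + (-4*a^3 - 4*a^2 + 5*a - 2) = -a^5 - 2*a^4 - 7*a^3 - 5*a^2 + 4*a - 1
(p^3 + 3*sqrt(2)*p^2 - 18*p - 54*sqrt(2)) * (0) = 0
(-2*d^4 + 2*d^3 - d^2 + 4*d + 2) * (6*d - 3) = -12*d^5 + 18*d^4 - 12*d^3 + 27*d^2 - 6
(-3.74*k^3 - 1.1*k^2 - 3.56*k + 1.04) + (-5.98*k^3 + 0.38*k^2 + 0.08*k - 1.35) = -9.72*k^3 - 0.72*k^2 - 3.48*k - 0.31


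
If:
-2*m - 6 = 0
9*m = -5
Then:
No Solution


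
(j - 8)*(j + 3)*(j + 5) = j^3 - 49*j - 120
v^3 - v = v*(v - 1)*(v + 1)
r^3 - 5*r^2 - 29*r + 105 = (r - 7)*(r - 3)*(r + 5)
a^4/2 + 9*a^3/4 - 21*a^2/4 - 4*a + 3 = (a/2 + 1/2)*(a - 2)*(a - 1/2)*(a + 6)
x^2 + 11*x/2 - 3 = (x - 1/2)*(x + 6)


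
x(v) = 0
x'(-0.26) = 0.00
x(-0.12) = 0.00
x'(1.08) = 0.00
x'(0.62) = 0.00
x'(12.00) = 0.00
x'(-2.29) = 0.00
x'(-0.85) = 0.00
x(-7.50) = 0.00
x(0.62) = 0.00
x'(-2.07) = 0.00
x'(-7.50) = 0.00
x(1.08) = 0.00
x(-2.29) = 0.00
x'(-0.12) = 0.00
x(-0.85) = 0.00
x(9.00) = 0.00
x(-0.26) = 0.00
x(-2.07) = 0.00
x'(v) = 0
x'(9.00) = 0.00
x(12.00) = 0.00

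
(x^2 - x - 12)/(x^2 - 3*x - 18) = (x - 4)/(x - 6)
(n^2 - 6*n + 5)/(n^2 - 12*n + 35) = (n - 1)/(n - 7)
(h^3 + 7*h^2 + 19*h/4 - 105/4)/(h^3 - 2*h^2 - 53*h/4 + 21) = (h + 5)/(h - 4)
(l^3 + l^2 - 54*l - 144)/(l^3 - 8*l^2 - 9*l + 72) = (l + 6)/(l - 3)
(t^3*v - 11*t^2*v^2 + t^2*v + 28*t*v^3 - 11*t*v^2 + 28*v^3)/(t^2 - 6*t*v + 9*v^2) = v*(t^3 - 11*t^2*v + t^2 + 28*t*v^2 - 11*t*v + 28*v^2)/(t^2 - 6*t*v + 9*v^2)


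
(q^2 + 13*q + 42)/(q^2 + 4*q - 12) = (q + 7)/(q - 2)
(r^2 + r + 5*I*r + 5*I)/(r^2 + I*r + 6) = (r^2 + r + 5*I*r + 5*I)/(r^2 + I*r + 6)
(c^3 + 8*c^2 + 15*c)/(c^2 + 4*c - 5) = c*(c + 3)/(c - 1)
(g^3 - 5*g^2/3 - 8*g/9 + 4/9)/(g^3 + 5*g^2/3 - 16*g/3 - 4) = (g - 1/3)/(g + 3)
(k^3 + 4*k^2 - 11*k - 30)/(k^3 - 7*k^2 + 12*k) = (k^2 + 7*k + 10)/(k*(k - 4))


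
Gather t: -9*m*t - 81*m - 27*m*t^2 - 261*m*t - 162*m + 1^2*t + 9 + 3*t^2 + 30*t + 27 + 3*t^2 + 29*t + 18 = -243*m + t^2*(6 - 27*m) + t*(60 - 270*m) + 54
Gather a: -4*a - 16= -4*a - 16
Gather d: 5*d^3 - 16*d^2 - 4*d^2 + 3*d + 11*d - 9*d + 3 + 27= 5*d^3 - 20*d^2 + 5*d + 30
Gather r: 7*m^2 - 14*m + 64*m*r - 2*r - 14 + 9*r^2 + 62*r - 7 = 7*m^2 - 14*m + 9*r^2 + r*(64*m + 60) - 21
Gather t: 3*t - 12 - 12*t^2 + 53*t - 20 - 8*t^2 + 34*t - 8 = -20*t^2 + 90*t - 40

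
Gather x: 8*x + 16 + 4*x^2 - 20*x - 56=4*x^2 - 12*x - 40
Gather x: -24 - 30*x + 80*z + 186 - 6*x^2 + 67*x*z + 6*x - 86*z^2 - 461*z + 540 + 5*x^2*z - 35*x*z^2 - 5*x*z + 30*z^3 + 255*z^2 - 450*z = x^2*(5*z - 6) + x*(-35*z^2 + 62*z - 24) + 30*z^3 + 169*z^2 - 831*z + 702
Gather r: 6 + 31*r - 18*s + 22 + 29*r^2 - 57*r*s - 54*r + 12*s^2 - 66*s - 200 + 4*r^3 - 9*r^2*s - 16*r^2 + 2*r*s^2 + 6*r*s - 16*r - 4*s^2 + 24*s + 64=4*r^3 + r^2*(13 - 9*s) + r*(2*s^2 - 51*s - 39) + 8*s^2 - 60*s - 108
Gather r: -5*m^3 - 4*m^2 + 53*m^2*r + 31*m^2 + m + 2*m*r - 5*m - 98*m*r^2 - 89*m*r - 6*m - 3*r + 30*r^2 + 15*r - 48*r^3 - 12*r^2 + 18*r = -5*m^3 + 27*m^2 - 10*m - 48*r^3 + r^2*(18 - 98*m) + r*(53*m^2 - 87*m + 30)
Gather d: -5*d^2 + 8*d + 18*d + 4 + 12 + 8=-5*d^2 + 26*d + 24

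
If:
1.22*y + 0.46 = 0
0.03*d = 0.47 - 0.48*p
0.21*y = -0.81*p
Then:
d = 14.10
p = 0.10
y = -0.38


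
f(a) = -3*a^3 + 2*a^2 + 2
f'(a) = -9*a^2 + 4*a = a*(4 - 9*a)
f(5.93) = -553.25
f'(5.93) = -292.76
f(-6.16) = 779.13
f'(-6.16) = -366.15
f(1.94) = -12.38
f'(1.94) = -26.11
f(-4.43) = 302.06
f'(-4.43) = -194.34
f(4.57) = -242.56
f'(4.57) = -169.68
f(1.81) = -9.24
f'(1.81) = -22.24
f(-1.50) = 16.62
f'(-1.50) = -26.25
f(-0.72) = 4.16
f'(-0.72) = -7.55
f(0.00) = 2.00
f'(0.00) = 0.00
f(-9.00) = 2351.00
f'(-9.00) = -765.00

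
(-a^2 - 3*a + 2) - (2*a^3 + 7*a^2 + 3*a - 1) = -2*a^3 - 8*a^2 - 6*a + 3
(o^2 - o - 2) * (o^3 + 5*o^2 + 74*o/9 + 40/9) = o^5 + 4*o^4 + 11*o^3/9 - 124*o^2/9 - 188*o/9 - 80/9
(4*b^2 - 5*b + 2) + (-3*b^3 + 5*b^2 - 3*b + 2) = -3*b^3 + 9*b^2 - 8*b + 4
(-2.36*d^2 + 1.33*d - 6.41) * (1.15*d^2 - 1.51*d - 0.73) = -2.714*d^4 + 5.0931*d^3 - 7.657*d^2 + 8.7082*d + 4.6793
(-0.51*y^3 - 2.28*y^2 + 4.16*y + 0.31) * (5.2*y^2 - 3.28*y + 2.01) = -2.652*y^5 - 10.1832*y^4 + 28.0853*y^3 - 16.6156*y^2 + 7.3448*y + 0.6231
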